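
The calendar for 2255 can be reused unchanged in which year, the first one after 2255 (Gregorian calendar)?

2266

Two years share a calendar iff Jan 1 falls on the same weekday and both are leap or both are common. 2255: Jan 1 is Monday, common year.
2256: Jan 1 Tuesday, leap
2257: Jan 1 Thursday, common
2258: Jan 1 Friday, common
2259: Jan 1 Saturday, common
2260: Jan 1 Sunday, leap
2261: Jan 1 Tuesday, common
2262: Jan 1 Wednesday, common
2263: Jan 1 Thursday, common
2264: Jan 1 Friday, leap
2265: Jan 1 Sunday, common
2266: Jan 1 Monday, common
2266 matches on both conditions.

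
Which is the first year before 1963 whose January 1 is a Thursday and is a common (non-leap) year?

1959

Jan 1 advances by 2 weekdays after a leap year and by 1 after a common year.
1963: Jan 1 is Tuesday.
1962: Monday
1961: Sunday
1960: Friday (leap)
1959: Thursday
1959 begins on a Thursday and is a common year.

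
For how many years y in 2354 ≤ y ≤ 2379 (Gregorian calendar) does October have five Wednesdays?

October has 31 days; it has five Wednesdays when Wednesday falls among the first (month-length − 28) days — i.e. when October 1 is one of Wednesday/Tuesday/Monday.
October 1 by year: 2354:Fri 2355:Sat 2356:Mon✓ 2357:Tue✓ 2358:Wed✓ 2359:Thu 2360:Sat 2361:Sun 2362:Mon✓ 2363:Tue✓ 2364:Thu 2365:Fri 2366:Sat 2367:Sun 2368:Tue✓ 2369:Wed✓ 2370:Thu 2371:Fri 2372:Sun 2373:Mon✓ 2374:Tue✓ 2375:Wed✓ 2376:Fri 2377:Sat 2378:Sun 2379:Mon✓
Years with five Wednesdays: 2356, 2357, 2358, 2362, 2363, 2368, 2369, 2373, 2374, 2375, 2379 → 11.

11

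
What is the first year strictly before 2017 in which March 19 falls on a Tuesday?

From one year to the next, a fixed date's weekday advances by 1, or by 2 when a Feb 29 lies between the two dates.
2017: March 19 is Sunday.
2016: Saturday (−1)
2015: Thursday (−2)
2014: Wednesday (−1)
2013: Tuesday (−1)
March 19 falls on a Tuesday in 2013.

2013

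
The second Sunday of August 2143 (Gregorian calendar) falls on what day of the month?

August 1, 2143 is a Thursday, so the first Sunday is the 4th.
The second Sunday is 4 + 7 = 11.

11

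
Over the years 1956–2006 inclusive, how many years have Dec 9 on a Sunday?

Track Dec 9's weekday year by year (advancing +1, or +2 across a Feb 29):
  1956: Sun ✓  1957: Mon (+1)  1958: Tue (+1)  1959: Wed (+1)  1960: Fri (+2)
  1961: Sat (+1)  1962: Sun (+1) ✓  1963: Mon (+1)  1964: Wed (+2)  1965: Thu (+1)
  1966: Fri (+1)  1967: Sat (+1)  1968: Mon (+2)  1969: Tue (+1)  … (23 more years) …
  1993: Thu (+1)  1994: Fri (+1)  1995: Sat (+1)  1996: Mon (+2)  1997: Tue (+1)
  1998: Wed (+1)  1999: Thu (+1)  2000: Sat (+2)  2001: Sun (+1) ✓  2002: Mon (+1)
  2003: Tue (+1)  2004: Thu (+2)  2005: Fri (+1)  2006: Sat (+1)
Sunday years: 1956, 1962, 1973, 1979, 1984, 1990, 2001 — 7 in total.

7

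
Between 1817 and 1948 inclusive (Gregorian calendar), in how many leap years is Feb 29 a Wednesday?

4

Leap years in 1817–1948: 32 of them.
Feb 29 weekday advances by 5 (mod 7) from one leap year to the next four years later (or differs when a century non-leap intervenes).
Leap-day weekdays: 1820:Tue 1824:Sun 1828:Fri 1832:Wed✓ 1836:Mon 1840:Sat 1844:Thu 1848:Tue 1852:Sun 1856:Fri 1860:Wed✓ 1864:Mon 1868:Sat …(6 more)… 1896:Sat 1904:Mon 1908:Sat 1912:Thu 1916:Tue 1920:Sun 1924:Fri 1928:Wed✓ 1932:Mon 1936:Sat 1940:Thu 1944:Tue 1948:Sun
Wednesday: 1832, 1860, 1888, 1928 → 4.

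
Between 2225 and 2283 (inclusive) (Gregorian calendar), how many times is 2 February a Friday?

Track 2 February's weekday year by year (advancing +1, or +2 across a Feb 29):
  2225: Wed  2226: Thu (+1)  2227: Fri (+1) ✓  2228: Sat (+1)  2229: Mon (+2)
  2230: Tue (+1)  2231: Wed (+1)  2232: Thu (+1)  2233: Sat (+2)  2234: Sun (+1)
  2235: Mon (+1)  2236: Tue (+1)  2237: Thu (+2)  2238: Fri (+1) ✓  … (31 more years) …
  2270: Wed (+1)  2271: Thu (+1)  2272: Fri (+1) ✓  2273: Sun (+2)  2274: Mon (+1)
  2275: Tue (+1)  2276: Wed (+1)  2277: Fri (+2) ✓  2278: Sat (+1)  2279: Sun (+1)
  2280: Mon (+1)  2281: Wed (+2)  2282: Thu (+1)  2283: Fri (+1) ✓
Friday years: 2227, 2238, 2244, 2249, 2255, 2266, 2272, 2277, 2283 — 9 in total.

9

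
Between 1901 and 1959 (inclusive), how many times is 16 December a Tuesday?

9

Track 16 December's weekday year by year (advancing +1, or +2 across a Feb 29):
  1901: Mon  1902: Tue (+1) ✓  1903: Wed (+1)  1904: Fri (+2)  1905: Sat (+1)
  1906: Sun (+1)  1907: Mon (+1)  1908: Wed (+2)  1909: Thu (+1)  1910: Fri (+1)
  1911: Sat (+1)  1912: Mon (+2)  1913: Tue (+1) ✓  1914: Wed (+1)  … (31 more years) …
  1946: Mon (+1)  1947: Tue (+1) ✓  1948: Thu (+2)  1949: Fri (+1)  1950: Sat (+1)
  1951: Sun (+1)  1952: Tue (+2) ✓  1953: Wed (+1)  1954: Thu (+1)  1955: Fri (+1)
  1956: Sun (+2)  1957: Mon (+1)  1958: Tue (+1) ✓  1959: Wed (+1)
Tuesday years: 1902, 1913, 1919, 1924, 1930, 1941, 1947, 1952, 1958 — 9 in total.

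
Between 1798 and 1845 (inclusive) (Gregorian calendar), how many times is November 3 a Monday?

7

Track November 3's weekday year by year (advancing +1, or +2 across a Feb 29):
  1798: Sat  1799: Sun (+1)  1800: Mon (+1) ✓  1801: Tue (+1)  1802: Wed (+1)
  1803: Thu (+1)  1804: Sat (+2)  1805: Sun (+1)  1806: Mon (+1) ✓  1807: Tue (+1)
  1808: Thu (+2)  1809: Fri (+1)  1810: Sat (+1)  1811: Sun (+1)  … (20 more years) …
  1832: Sat (+2)  1833: Sun (+1)  1834: Mon (+1) ✓  1835: Tue (+1)  1836: Thu (+2)
  1837: Fri (+1)  1838: Sat (+1)  1839: Sun (+1)  1840: Tue (+2)  1841: Wed (+1)
  1842: Thu (+1)  1843: Fri (+1)  1844: Sun (+2)  1845: Mon (+1) ✓
Monday years: 1800, 1806, 1817, 1823, 1828, 1834, 1845 — 7 in total.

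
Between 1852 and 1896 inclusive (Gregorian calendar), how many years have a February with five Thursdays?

February has 28 days (29 in leap years); it has five Thursdays when Thursday falls among the first (month-length − 28) days — i.e. when February 1 is Thursday in a leap year (never in a common year).
February 1 by year: 1852:Sun 1853:Tue 1854:Wed 1855:Thu 1856:Fri 1857:Sun 1858:Mon 1859:Tue 1860:Wed 1861:Fri 1862:Sat 1863:Sun 1864:Mon 1865:Wed 1866:Thu …(15 more)… 1882:Wed 1883:Thu 1884:Fri 1885:Sun 1886:Mon 1887:Tue 1888:Wed 1889:Fri 1890:Sat 1891:Sun 1892:Mon 1893:Wed 1894:Thu 1895:Fri 1896:Sat
Years with five Thursdays: 1872 → 1.

1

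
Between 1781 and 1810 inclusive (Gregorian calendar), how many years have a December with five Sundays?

13

December has 31 days; it has five Sundays when Sunday falls among the first (month-length − 28) days — i.e. when December 1 is one of Sunday/Saturday/Friday.
December 1 by year: 1781:Sat✓ 1782:Sun✓ 1783:Mon 1784:Wed 1785:Thu 1786:Fri✓ 1787:Sat✓ 1788:Mon 1789:Tue 1790:Wed 1791:Thu 1792:Sat✓ 1793:Sun✓ 1794:Mon 1795:Tue 1796:Thu 1797:Fri✓ 1798:Sat✓ 1799:Sun✓ 1800:Mon 1801:Tue 1802:Wed 1803:Thu 1804:Sat✓ 1805:Sun✓ 1806:Mon 1807:Tue 1808:Thu 1809:Fri✓ 1810:Sat✓
Years with five Sundays: 1781, 1782, 1786, 1787, 1792, 1793, 1797, 1798, 1799, 1804, 1805, 1809, 1810 → 13.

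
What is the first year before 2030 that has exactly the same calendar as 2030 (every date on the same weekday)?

2019

Two years share a calendar iff Jan 1 falls on the same weekday and both are leap or both are common. 2030: Jan 1 is Tuesday, common year.
2029: Jan 1 Monday, common
2028: Jan 1 Saturday, leap
2027: Jan 1 Friday, common
2026: Jan 1 Thursday, common
2025: Jan 1 Wednesday, common
2024: Jan 1 Monday, leap
2023: Jan 1 Sunday, common
2022: Jan 1 Saturday, common
2021: Jan 1 Friday, common
2020: Jan 1 Wednesday, leap
2019: Jan 1 Tuesday, common
2019 matches on both conditions.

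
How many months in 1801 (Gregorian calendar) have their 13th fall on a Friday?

Check the 13th of each month of 1801: Jan 13: Tue, Feb 13: Fri, Mar 13: Fri, Apr 13: Mon, May 13: Wed, Jun 13: Sat, Jul 13: Mon, Aug 13: Thu, Sep 13: Sun, Oct 13: Tue, Nov 13: Fri, Dec 13: Sun.
Friday occurs in February, March, November — 3 months.

3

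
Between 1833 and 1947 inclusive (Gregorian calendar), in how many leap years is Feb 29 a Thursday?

Leap years in 1833–1947: 27 of them.
Feb 29 weekday advances by 5 (mod 7) from one leap year to the next four years later (or differs when a century non-leap intervenes).
Leap-day weekdays: 1836:Mon 1840:Sat 1844:Thu✓ 1848:Tue 1852:Sun 1856:Fri 1860:Wed 1864:Mon 1868:Sat 1872:Thu✓ 1876:Tue 1880:Sun 1884:Fri 1888:Wed 1892:Mon 1896:Sat 1904:Mon 1908:Sat 1912:Thu✓ 1916:Tue 1920:Sun 1924:Fri 1928:Wed 1932:Mon 1936:Sat 1940:Thu✓ 1944:Tue
Thursday: 1844, 1872, 1912, 1940 → 4.

4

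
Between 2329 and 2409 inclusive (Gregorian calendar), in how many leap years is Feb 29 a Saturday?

Leap years in 2329–2409: 20 of them.
Feb 29 weekday advances by 5 (mod 7) from one leap year to the next four years later (or differs when a century non-leap intervenes).
Leap-day weekdays: 2332:Mon 2336:Sat✓ 2340:Thu 2344:Tue 2348:Sun 2352:Fri 2356:Wed 2360:Mon 2364:Sat✓ 2368:Thu 2372:Tue 2376:Sun 2380:Fri 2384:Wed 2388:Mon 2392:Sat✓ 2396:Thu 2400:Tue 2404:Sun 2408:Fri
Saturday: 2336, 2364, 2392 → 3.

3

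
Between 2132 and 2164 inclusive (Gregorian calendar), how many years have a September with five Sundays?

September has 30 days; it has five Sundays when Sunday falls among the first (month-length − 28) days — i.e. when September 1 is one of Sunday/Saturday.
September 1 by year: 2132:Mon 2133:Tue 2134:Wed 2135:Thu 2136:Sat✓ 2137:Sun✓ 2138:Mon 2139:Tue 2140:Thu 2141:Fri 2142:Sat✓ 2143:Sun✓ 2144:Tue 2145:Wed 2146:Thu …(3 more)… 2150:Tue 2151:Wed 2152:Fri 2153:Sat✓ 2154:Sun✓ 2155:Mon 2156:Wed 2157:Thu 2158:Fri 2159:Sat✓ 2160:Mon 2161:Tue 2162:Wed 2163:Thu 2164:Sat✓
Years with five Sundays: 2136, 2137, 2142, 2143, 2148, 2153, 2154, 2159, 2164 → 9.

9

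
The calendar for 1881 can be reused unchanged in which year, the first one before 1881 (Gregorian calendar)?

Two years share a calendar iff Jan 1 falls on the same weekday and both are leap or both are common. 1881: Jan 1 is Saturday, common year.
1880: Jan 1 Thursday, leap
1879: Jan 1 Wednesday, common
1878: Jan 1 Tuesday, common
1877: Jan 1 Monday, common
1876: Jan 1 Saturday, leap
1875: Jan 1 Friday, common
1874: Jan 1 Thursday, common
1873: Jan 1 Wednesday, common
1872: Jan 1 Monday, leap
1871: Jan 1 Sunday, common
1870: Jan 1 Saturday, common
1870 matches on both conditions.

1870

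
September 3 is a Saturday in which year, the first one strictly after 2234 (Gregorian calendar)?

2236

From one year to the next, a fixed date's weekday advances by 1, or by 2 when a Feb 29 lies between the two dates.
2234: September 3 is Wednesday.
2235: Thursday (+1)
2236: Saturday (+2)
September 3 falls on a Saturday in 2236.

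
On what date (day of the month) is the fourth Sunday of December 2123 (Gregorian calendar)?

26

December 1, 2123 is a Wednesday, so the first Sunday is the 5th.
The fourth Sunday is 5 + 21 = 26.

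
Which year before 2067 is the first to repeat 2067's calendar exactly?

2061

Two years share a calendar iff Jan 1 falls on the same weekday and both are leap or both are common. 2067: Jan 1 is Saturday, common year.
2066: Jan 1 Friday, common
2065: Jan 1 Thursday, common
2064: Jan 1 Tuesday, leap
2063: Jan 1 Monday, common
2062: Jan 1 Sunday, common
2061: Jan 1 Saturday, common
2061 matches on both conditions.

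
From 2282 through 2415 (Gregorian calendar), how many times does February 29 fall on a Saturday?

5

Leap years in 2282–2415: 32 of them.
Feb 29 weekday advances by 5 (mod 7) from one leap year to the next four years later (or differs when a century non-leap intervenes).
Leap-day weekdays: 2284:Fri 2288:Wed 2292:Mon 2296:Sat✓ 2304:Mon 2308:Sat✓ 2312:Thu 2316:Tue 2320:Sun 2324:Fri 2328:Wed 2332:Mon 2336:Sat✓ …(6 more)… 2364:Sat✓ 2368:Thu 2372:Tue 2376:Sun 2380:Fri 2384:Wed 2388:Mon 2392:Sat✓ 2396:Thu 2400:Tue 2404:Sun 2408:Fri 2412:Wed
Saturday: 2296, 2308, 2336, 2364, 2392 → 5.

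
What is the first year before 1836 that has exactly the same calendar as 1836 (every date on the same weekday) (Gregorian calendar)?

1808

Two years share a calendar iff Jan 1 falls on the same weekday and both are leap or both are common. 1836: Jan 1 is Friday, leap year.
1835: Jan 1 Thursday, common
1834: Jan 1 Wednesday, common
1833: Jan 1 Tuesday, common
1832: Jan 1 Sunday, leap
1831: Jan 1 Saturday, common
1830: Jan 1 Friday, common
1829: Jan 1 Thursday, common
1828: Jan 1 Tuesday, leap
1827: Jan 1 Monday, common
1826: Jan 1 Sunday, common
1825: Jan 1 Saturday, common
1824: Jan 1 Thursday, leap
1823: Jan 1 Wednesday, common
1822: Jan 1 Tuesday, common
1821: Jan 1 Monday, common
1820: Jan 1 Saturday, leap
1819: Jan 1 Friday, common
1818: Jan 1 Thursday, common
1817: Jan 1 Wednesday, common
1816: Jan 1 Monday, leap
1815: Jan 1 Sunday, common
1814: Jan 1 Saturday, common
1813: Jan 1 Friday, common
1812: Jan 1 Wednesday, leap
1811: Jan 1 Tuesday, common
1810: Jan 1 Monday, common
1809: Jan 1 Sunday, common
1808: Jan 1 Friday, leap
1808 matches on both conditions.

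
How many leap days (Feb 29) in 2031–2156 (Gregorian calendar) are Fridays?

5

Leap years in 2031–2156: 31 of them.
Feb 29 weekday advances by 5 (mod 7) from one leap year to the next four years later (or differs when a century non-leap intervenes).
Leap-day weekdays: 2032:Sun 2036:Fri✓ 2040:Wed 2044:Mon 2048:Sat 2052:Thu 2056:Tue 2060:Sun 2064:Fri✓ 2068:Wed 2072:Mon 2076:Sat 2080:Thu …(5 more)… 2108:Wed 2112:Mon 2116:Sat 2120:Thu 2124:Tue 2128:Sun 2132:Fri✓ 2136:Wed 2140:Mon 2144:Sat 2148:Thu 2152:Tue 2156:Sun
Friday: 2036, 2064, 2092, 2104, 2132 → 5.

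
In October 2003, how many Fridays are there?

5

October 2003 has 31 days and begins on Wednesday.
The first Friday is October 3.
Fridays fall on 3, 10, 17, 24, 31 — that's 5.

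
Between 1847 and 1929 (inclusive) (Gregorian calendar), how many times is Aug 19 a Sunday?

13

Track Aug 19's weekday year by year (advancing +1, or +2 across a Feb 29):
  1847: Thu  1848: Sat (+2)  1849: Sun (+1) ✓  1850: Mon (+1)  1851: Tue (+1)
  1852: Thu (+2)  1853: Fri (+1)  1854: Sat (+1)  1855: Sun (+1) ✓  1856: Tue (+2)
  1857: Wed (+1)  1858: Thu (+1)  1859: Fri (+1)  1860: Sun (+2) ✓  … (55 more years) …
  1916: Sat (+2)  1917: Sun (+1) ✓  1918: Mon (+1)  1919: Tue (+1)  1920: Thu (+2)
  1921: Fri (+1)  1922: Sat (+1)  1923: Sun (+1) ✓  1924: Tue (+2)  1925: Wed (+1)
  1926: Thu (+1)  1927: Fri (+1)  1928: Sun (+2) ✓  1929: Mon (+1)
Sunday years: 1849, 1855, 1860, 1866, 1877, 1883, 1888, 1894, 1900, 1906, 1917, 1923, 1928 — 13 in total.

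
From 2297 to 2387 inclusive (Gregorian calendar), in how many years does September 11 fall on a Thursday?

13

Track September 11's weekday year by year (advancing +1, or +2 across a Feb 29):
  2297: Sat  2298: Sun (+1)  2299: Mon (+1)  2300: Tue (+1)  2301: Wed (+1)
  2302: Thu (+1) ✓  2303: Fri (+1)  2304: Sun (+2)  2305: Mon (+1)  2306: Tue (+1)
  2307: Wed (+1)  2308: Fri (+2)  2309: Sat (+1)  2310: Sun (+1)  … (63 more years) …
  2374: Wed (+1)  2375: Thu (+1) ✓  2376: Sat (+2)  2377: Sun (+1)  2378: Mon (+1)
  2379: Tue (+1)  2380: Thu (+2) ✓  2381: Fri (+1)  2382: Sat (+1)  2383: Sun (+1)
  2384: Tue (+2)  2385: Wed (+1)  2386: Thu (+1) ✓  2387: Fri (+1)
Thursday years: 2302, 2313, 2319, 2324, 2330, 2341, 2347, 2352, 2358, 2369, 2375, 2380, 2386 — 13 in total.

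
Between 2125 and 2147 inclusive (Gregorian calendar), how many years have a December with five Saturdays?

December has 31 days; it has five Saturdays when Saturday falls among the first (month-length − 28) days — i.e. when December 1 is one of Saturday/Friday/Thursday.
December 1 by year: 2125:Sat✓ 2126:Sun 2127:Mon 2128:Wed 2129:Thu✓ 2130:Fri✓ 2131:Sat✓ 2132:Mon 2133:Tue 2134:Wed 2135:Thu✓ 2136:Sat✓ 2137:Sun 2138:Mon 2139:Tue 2140:Thu✓ 2141:Fri✓ 2142:Sat✓ 2143:Sun 2144:Tue 2145:Wed 2146:Thu✓ 2147:Fri✓
Years with five Saturdays: 2125, 2129, 2130, 2131, 2135, 2136, 2140, 2141, 2142, 2146, 2147 → 11.

11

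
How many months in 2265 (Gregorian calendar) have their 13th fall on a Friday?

Check the 13th of each month of 2265: Jan 13: Fri, Feb 13: Mon, Mar 13: Mon, Apr 13: Thu, May 13: Sat, Jun 13: Tue, Jul 13: Thu, Aug 13: Sun, Sep 13: Wed, Oct 13: Fri, Nov 13: Mon, Dec 13: Wed.
Friday occurs in January, October — 2 months.

2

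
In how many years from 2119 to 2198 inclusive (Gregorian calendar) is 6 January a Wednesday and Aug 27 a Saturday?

3

Check each year's weekday for 6 January and Aug 27:
  2119: Fri/Sun  2120: Sat/Tue  2121: Mon/Wed  2122: Tue/Thu  2123: Wed/Fri  2124: Thu/Sun  2125: Sat/Mon  2126: Sun/Tue  2127: Mon/Wed  2128: Tue/Fri  2129: Thu/Sat  2130: Fri/Sun  2131: Sat/Mon  2132: Sun/Wed  …(52 more)…  2185: Thu/Sat  2186: Fri/Sun  2187: Sat/Mon  2188: Sun/Wed  2189: Tue/Thu  2190: Wed/Fri  2191: Thu/Sat  2192: Fri/Mon  2193: Sun/Tue  2194: Mon/Wed  2195: Tue/Thu  2196: Wed/Sat ✓  2197: Fri/Sun  2198: Sat/Mon
Both conditions hold in: 2140, 2168, 2196 — 3.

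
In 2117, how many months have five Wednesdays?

A month of length L has five Wednesdays iff its first Wednesday is on day ≤ L−28 (so day 1–3 in a 31-day month, 1–2 in a 30-day month, day 1 in a leap February).
Checking each month of 2117: Jan starts Fri (31d); Feb starts Mon (28d); Mar starts Mon (31d) ✓; Apr starts Thu (30d); May starts Sat (31d); Jun starts Tue (30d) ✓; Jul starts Thu (31d); Aug starts Sun (31d); Sep starts Wed (30d) ✓; Oct starts Fri (31d); Nov starts Mon (30d); Dec starts Wed (31d) ✓.
Five-Wednesday months: March, June, September, December → 4.

4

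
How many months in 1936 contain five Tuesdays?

4

A month of length L has five Tuesdays iff its first Tuesday is on day ≤ L−28 (so day 1–3 in a 31-day month, 1–2 in a 30-day month, day 1 in a leap February).
Checking each month of 1936: Jan starts Wed (31d); Feb starts Sat (29d); Mar starts Sun (31d) ✓; Apr starts Wed (30d); May starts Fri (31d); Jun starts Mon (30d) ✓; Jul starts Wed (31d); Aug starts Sat (31d); Sep starts Tue (30d) ✓; Oct starts Thu (31d); Nov starts Sun (30d); Dec starts Tue (31d) ✓.
Five-Tuesday months: March, June, September, December → 4.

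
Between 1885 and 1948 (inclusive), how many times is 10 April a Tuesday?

9

Track 10 April's weekday year by year (advancing +1, or +2 across a Feb 29):
  1885: Fri  1886: Sat (+1)  1887: Sun (+1)  1888: Tue (+2) ✓  1889: Wed (+1)
  1890: Thu (+1)  1891: Fri (+1)  1892: Sun (+2)  1893: Mon (+1)  1894: Tue (+1) ✓
  1895: Wed (+1)  1896: Fri (+2)  1897: Sat (+1)  1898: Sun (+1)  … (36 more years) …
  1935: Wed (+1)  1936: Fri (+2)  1937: Sat (+1)  1938: Sun (+1)  1939: Mon (+1)
  1940: Wed (+2)  1941: Thu (+1)  1942: Fri (+1)  1943: Sat (+1)  1944: Mon (+2)
  1945: Tue (+1) ✓  1946: Wed (+1)  1947: Thu (+1)  1948: Sat (+2)
Tuesday years: 1888, 1894, 1900, 1906, 1917, 1923, 1928, 1934, 1945 — 9 in total.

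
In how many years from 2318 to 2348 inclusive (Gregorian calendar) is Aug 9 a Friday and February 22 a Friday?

4

Check each year's weekday for Aug 9 and February 22:
  2318: Fri/Fri ✓  2319: Sat/Sat  2320: Mon/Sun  2321: Tue/Tue  2322: Wed/Wed  2323: Thu/Thu  2324: Sat/Fri  2325: Sun/Sun  2326: Mon/Mon  2327: Tue/Tue  2328: Thu/Wed  2329: Fri/Fri ✓  2330: Sat/Sat  2331: Sun/Sun  …(3 more)…  2335: Fri/Fri ✓  2336: Sun/Sat  2337: Mon/Mon  2338: Tue/Tue  2339: Wed/Wed  2340: Fri/Thu  2341: Sat/Sat  2342: Sun/Sun  2343: Mon/Mon  2344: Wed/Tue  2345: Thu/Thu  2346: Fri/Fri ✓  2347: Sat/Sat  2348: Mon/Sun
Both conditions hold in: 2318, 2329, 2335, 2346 — 4.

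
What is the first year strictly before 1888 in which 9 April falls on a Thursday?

From one year to the next, a fixed date's weekday advances by 1, or by 2 when a Feb 29 lies between the two dates.
1888: April 9 is Monday.
1887: Saturday (−2)
1886: Friday (−1)
1885: Thursday (−1)
9 April falls on a Thursday in 1885.

1885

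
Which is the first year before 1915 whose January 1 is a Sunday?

1911

Jan 1 advances by 2 weekdays after a leap year and by 1 after a common year.
1915: Jan 1 is Friday.
1914: Thursday
1913: Wednesday
1912: Monday (leap)
1911: Sunday
1911 begins on a Sunday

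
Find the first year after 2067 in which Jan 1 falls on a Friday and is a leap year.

2072

Jan 1 advances by 2 weekdays after a leap year and by 1 after a common year.
2067: Jan 1 is Saturday.
2068: Sunday (leap)
2069: Tuesday
2070: Wednesday
2071: Thursday
2072: Friday (leap)
2072 begins on a Friday and is a leap year.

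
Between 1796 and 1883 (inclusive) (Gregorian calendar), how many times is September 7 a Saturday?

13

Track September 7's weekday year by year (advancing +1, or +2 across a Feb 29):
  1796: Wed  1797: Thu (+1)  1798: Fri (+1)  1799: Sat (+1) ✓  1800: Sun (+1)
  1801: Mon (+1)  1802: Tue (+1)  1803: Wed (+1)  1804: Fri (+2)  1805: Sat (+1) ✓
  1806: Sun (+1)  1807: Mon (+1)  1808: Wed (+2)  1809: Thu (+1)  … (60 more years) …
  1870: Wed (+1)  1871: Thu (+1)  1872: Sat (+2) ✓  1873: Sun (+1)  1874: Mon (+1)
  1875: Tue (+1)  1876: Thu (+2)  1877: Fri (+1)  1878: Sat (+1) ✓  1879: Sun (+1)
  1880: Tue (+2)  1881: Wed (+1)  1882: Thu (+1)  1883: Fri (+1)
Saturday years: 1799, 1805, 1811, 1816, 1822, 1833, 1839, 1844, 1850, 1861, 1867, 1872, 1878 — 13 in total.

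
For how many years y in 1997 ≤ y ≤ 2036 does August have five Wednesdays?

August has 31 days; it has five Wednesdays when Wednesday falls among the first (month-length − 28) days — i.e. when August 1 is one of Wednesday/Tuesday/Monday.
August 1 by year: 1997:Fri 1998:Sat 1999:Sun 2000:Tue✓ 2001:Wed✓ 2002:Thu 2003:Fri 2004:Sun 2005:Mon✓ 2006:Tue✓ 2007:Wed✓ 2008:Fri 2009:Sat 2010:Sun 2011:Mon✓ …(10 more)… 2022:Mon✓ 2023:Tue✓ 2024:Thu 2025:Fri 2026:Sat 2027:Sun 2028:Tue✓ 2029:Wed✓ 2030:Thu 2031:Fri 2032:Sun 2033:Mon✓ 2034:Tue✓ 2035:Wed✓ 2036:Fri
Years with five Wednesdays: 2000, 2001, 2005, 2006, 2007, 2011, 2012, 2016, 2017, 2018, 2022, 2023, 2028, 2029, 2033, 2034, 2035 → 17.

17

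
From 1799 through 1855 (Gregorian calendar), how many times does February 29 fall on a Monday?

2

Leap years in 1799–1855: 13 of them.
Feb 29 weekday advances by 5 (mod 7) from one leap year to the next four years later (or differs when a century non-leap intervenes).
Leap-day weekdays: 1804:Wed 1808:Mon✓ 1812:Sat 1816:Thu 1820:Tue 1824:Sun 1828:Fri 1832:Wed 1836:Mon✓ 1840:Sat 1844:Thu 1848:Tue 1852:Sun
Monday: 1808, 1836 → 2.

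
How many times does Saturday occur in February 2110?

February 2110 has 28 days and begins on Saturday.
The first Saturday is February 1.
Saturdays fall on 1, 8, 15, 22 — that's 4.

4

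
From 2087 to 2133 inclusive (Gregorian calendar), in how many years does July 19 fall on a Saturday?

Track July 19's weekday year by year (advancing +1, or +2 across a Feb 29):
  2087: Sat ✓  2088: Mon (+2)  2089: Tue (+1)  2090: Wed (+1)  2091: Thu (+1)
  2092: Sat (+2) ✓  2093: Sun (+1)  2094: Mon (+1)  2095: Tue (+1)  2096: Thu (+2)
  2097: Fri (+1)  2098: Sat (+1) ✓  2099: Sun (+1)  2100: Mon (+1)  … (19 more years) …
  2120: Fri (+2)  2121: Sat (+1) ✓  2122: Sun (+1)  2123: Mon (+1)  2124: Wed (+2)
  2125: Thu (+1)  2126: Fri (+1)  2127: Sat (+1) ✓  2128: Mon (+2)  2129: Tue (+1)
  2130: Wed (+1)  2131: Thu (+1)  2132: Sat (+2) ✓  2133: Sun (+1)
Saturday years: 2087, 2092, 2098, 2104, 2110, 2121, 2127, 2132 — 8 in total.

8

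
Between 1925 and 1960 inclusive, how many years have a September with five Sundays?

10

September has 30 days; it has five Sundays when Sunday falls among the first (month-length − 28) days — i.e. when September 1 is one of Sunday/Saturday.
September 1 by year: 1925:Tue 1926:Wed 1927:Thu 1928:Sat✓ 1929:Sun✓ 1930:Mon 1931:Tue 1932:Thu 1933:Fri 1934:Sat✓ 1935:Sun✓ 1936:Tue 1937:Wed 1938:Thu 1939:Fri …(6 more)… 1946:Sun✓ 1947:Mon 1948:Wed 1949:Thu 1950:Fri 1951:Sat✓ 1952:Mon 1953:Tue 1954:Wed 1955:Thu 1956:Sat✓ 1957:Sun✓ 1958:Mon 1959:Tue 1960:Thu
Years with five Sundays: 1928, 1929, 1934, 1935, 1940, 1945, 1946, 1951, 1956, 1957 → 10.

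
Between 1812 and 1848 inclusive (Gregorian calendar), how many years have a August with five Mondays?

17

August has 31 days; it has five Mondays when Monday falls among the first (month-length − 28) days — i.e. when August 1 is one of Monday/Sunday/Saturday.
August 1 by year: 1812:Sat✓ 1813:Sun✓ 1814:Mon✓ 1815:Tue 1816:Thu 1817:Fri 1818:Sat✓ 1819:Sun✓ 1820:Tue 1821:Wed 1822:Thu 1823:Fri 1824:Sun✓ 1825:Mon✓ 1826:Tue …(7 more)… 1834:Fri 1835:Sat✓ 1836:Mon✓ 1837:Tue 1838:Wed 1839:Thu 1840:Sat✓ 1841:Sun✓ 1842:Mon✓ 1843:Tue 1844:Thu 1845:Fri 1846:Sat✓ 1847:Sun✓ 1848:Tue
Years with five Mondays: 1812, 1813, 1814, 1818, 1819, 1824, 1825, 1829, 1830, 1831, 1835, 1836, 1840, 1841, 1842, 1846, 1847 → 17.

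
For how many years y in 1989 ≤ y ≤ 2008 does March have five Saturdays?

9

March has 31 days; it has five Saturdays when Saturday falls among the first (month-length − 28) days — i.e. when March 1 is one of Saturday/Friday/Thursday.
March 1 by year: 1989:Wed 1990:Thu✓ 1991:Fri✓ 1992:Sun 1993:Mon 1994:Tue 1995:Wed 1996:Fri✓ 1997:Sat✓ 1998:Sun 1999:Mon 2000:Wed 2001:Thu✓ 2002:Fri✓ 2003:Sat✓ 2004:Mon 2005:Tue 2006:Wed 2007:Thu✓ 2008:Sat✓
Years with five Saturdays: 1990, 1991, 1996, 1997, 2001, 2002, 2003, 2007, 2008 → 9.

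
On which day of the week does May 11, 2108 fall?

January 1, 2108 is a Sunday.
May 11 is day 132 of the year, i.e. 131 days after Jan 1.
131 mod 7 = 5, so advance 5 weekdays from Sunday: Friday.

Friday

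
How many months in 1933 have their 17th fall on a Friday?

Check the 17th of each month of 1933: Jan 17: Tue, Feb 17: Fri, Mar 17: Fri, Apr 17: Mon, May 17: Wed, Jun 17: Sat, Jul 17: Mon, Aug 17: Thu, Sep 17: Sun, Oct 17: Tue, Nov 17: Fri, Dec 17: Sun.
Friday occurs in February, March, November — 3 months.

3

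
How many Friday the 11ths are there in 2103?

Check the 11th of each month of 2103: Jan 11: Thu, Feb 11: Sun, Mar 11: Sun, Apr 11: Wed, May 11: Fri, Jun 11: Mon, Jul 11: Wed, Aug 11: Sat, Sep 11: Tue, Oct 11: Thu, Nov 11: Sun, Dec 11: Tue.
Friday occurs in May — 1 month.

1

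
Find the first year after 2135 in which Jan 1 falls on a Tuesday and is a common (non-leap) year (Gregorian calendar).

Jan 1 advances by 2 weekdays after a leap year and by 1 after a common year.
2135: Jan 1 is Saturday.
2136: Sunday (leap)
2137: Tuesday
2137 begins on a Tuesday and is a common year.

2137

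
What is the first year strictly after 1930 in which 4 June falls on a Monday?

From one year to the next, a fixed date's weekday advances by 1, or by 2 when a Feb 29 lies between the two dates.
1930: June 4 is Wednesday.
1931: Thursday (+1)
1932: Saturday (+2)
1933: Sunday (+1)
1934: Monday (+1)
4 June falls on a Monday in 1934.

1934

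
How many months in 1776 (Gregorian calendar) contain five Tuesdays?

5

A month of length L has five Tuesdays iff its first Tuesday is on day ≤ L−28 (so day 1–3 in a 31-day month, 1–2 in a 30-day month, day 1 in a leap February).
Checking each month of 1776: Jan starts Mon (31d) ✓; Feb starts Thu (29d); Mar starts Fri (31d); Apr starts Mon (30d) ✓; May starts Wed (31d); Jun starts Sat (30d); Jul starts Mon (31d) ✓; Aug starts Thu (31d); Sep starts Sun (30d); Oct starts Tue (31d) ✓; Nov starts Fri (30d); Dec starts Sun (31d) ✓.
Five-Tuesday months: January, April, July, October, December → 5.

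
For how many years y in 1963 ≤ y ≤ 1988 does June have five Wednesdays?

8

June has 30 days; it has five Wednesdays when Wednesday falls among the first (month-length − 28) days — i.e. when June 1 is one of Wednesday/Tuesday.
June 1 by year: 1963:Sat 1964:Mon 1965:Tue✓ 1966:Wed✓ 1967:Thu 1968:Sat 1969:Sun 1970:Mon 1971:Tue✓ 1972:Thu 1973:Fri 1974:Sat 1975:Sun 1976:Tue✓ 1977:Wed✓ 1978:Thu 1979:Fri 1980:Sun 1981:Mon 1982:Tue✓ 1983:Wed✓ 1984:Fri 1985:Sat 1986:Sun 1987:Mon 1988:Wed✓
Years with five Wednesdays: 1965, 1966, 1971, 1976, 1977, 1982, 1983, 1988 → 8.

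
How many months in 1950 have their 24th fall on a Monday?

2

Check the 24th of each month of 1950: Jan 24: Tue, Feb 24: Fri, Mar 24: Fri, Apr 24: Mon, May 24: Wed, Jun 24: Sat, Jul 24: Mon, Aug 24: Thu, Sep 24: Sun, Oct 24: Tue, Nov 24: Fri, Dec 24: Sun.
Monday occurs in April, July — 2 months.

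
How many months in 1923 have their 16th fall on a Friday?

3

Check the 16th of each month of 1923: Jan 16: Tue, Feb 16: Fri, Mar 16: Fri, Apr 16: Mon, May 16: Wed, Jun 16: Sat, Jul 16: Mon, Aug 16: Thu, Sep 16: Sun, Oct 16: Tue, Nov 16: Fri, Dec 16: Sun.
Friday occurs in February, March, November — 3 months.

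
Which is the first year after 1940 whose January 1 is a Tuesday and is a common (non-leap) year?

1946

Jan 1 advances by 2 weekdays after a leap year and by 1 after a common year.
1940: Jan 1 is Monday (leap).
1941: Wednesday
1942: Thursday
1943: Friday
1944: Saturday (leap)
1945: Monday
1946: Tuesday
1946 begins on a Tuesday and is a common year.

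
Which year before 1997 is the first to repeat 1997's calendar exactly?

Two years share a calendar iff Jan 1 falls on the same weekday and both are leap or both are common. 1997: Jan 1 is Wednesday, common year.
1996: Jan 1 Monday, leap
1995: Jan 1 Sunday, common
1994: Jan 1 Saturday, common
1993: Jan 1 Friday, common
1992: Jan 1 Wednesday, leap
1991: Jan 1 Tuesday, common
1990: Jan 1 Monday, common
1989: Jan 1 Sunday, common
1988: Jan 1 Friday, leap
1987: Jan 1 Thursday, common
1986: Jan 1 Wednesday, common
1986 matches on both conditions.

1986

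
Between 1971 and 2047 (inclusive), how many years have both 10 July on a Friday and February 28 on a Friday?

2

Check each year's weekday for 10 July and February 28:
  1971: Sat/Sun  1972: Mon/Mon  1973: Tue/Wed  1974: Wed/Thu  1975: Thu/Fri  1976: Sat/Sat  1977: Sun/Mon  1978: Mon/Tue  1979: Tue/Wed  1980: Thu/Thu  1981: Fri/Sat  1982: Sat/Sun  1983: Sun/Mon  1984: Tue/Tue  …(49 more)…  2034: Mon/Tue  2035: Tue/Wed  2036: Thu/Thu  2037: Fri/Sat  2038: Sat/Sun  2039: Sun/Mon  2040: Tue/Tue  2041: Wed/Thu  2042: Thu/Fri  2043: Fri/Sat  2044: Sun/Sun  2045: Mon/Tue  2046: Tue/Wed  2047: Wed/Thu
Both conditions hold in: 1992, 2020 — 2.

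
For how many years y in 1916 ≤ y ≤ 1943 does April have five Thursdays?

April has 30 days; it has five Thursdays when Thursday falls among the first (month-length − 28) days — i.e. when April 1 is one of Thursday/Wednesday.
April 1 by year: 1916:Sat 1917:Sun 1918:Mon 1919:Tue 1920:Thu✓ 1921:Fri 1922:Sat 1923:Sun 1924:Tue 1925:Wed✓ 1926:Thu✓ 1927:Fri 1928:Sun 1929:Mon 1930:Tue 1931:Wed✓ 1932:Fri 1933:Sat 1934:Sun 1935:Mon 1936:Wed✓ 1937:Thu✓ 1938:Fri 1939:Sat 1940:Mon 1941:Tue 1942:Wed✓ 1943:Thu✓
Years with five Thursdays: 1920, 1925, 1926, 1931, 1936, 1937, 1942, 1943 → 8.

8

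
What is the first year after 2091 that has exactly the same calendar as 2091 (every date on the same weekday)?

Two years share a calendar iff Jan 1 falls on the same weekday and both are leap or both are common. 2091: Jan 1 is Monday, common year.
2092: Jan 1 Tuesday, leap
2093: Jan 1 Thursday, common
2094: Jan 1 Friday, common
2095: Jan 1 Saturday, common
2096: Jan 1 Sunday, leap
2097: Jan 1 Tuesday, common
2098: Jan 1 Wednesday, common
2099: Jan 1 Thursday, common
2100: Jan 1 Friday, common
2101: Jan 1 Saturday, common
2102: Jan 1 Sunday, common
2103: Jan 1 Monday, common
2103 matches on both conditions.

2103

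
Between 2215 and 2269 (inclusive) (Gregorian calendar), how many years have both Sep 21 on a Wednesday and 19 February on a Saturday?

5

Check each year's weekday for Sep 21 and 19 February:
  2215: Thu/Sun  2216: Sat/Mon  2217: Sun/Wed  2218: Mon/Thu  2219: Tue/Fri  2220: Thu/Sat  2221: Fri/Mon  2222: Sat/Tue  2223: Sun/Wed  2224: Tue/Thu  2225: Wed/Sat ✓  2226: Thu/Sun  2227: Fri/Mon  2228: Sun/Tue  …(27 more)…  2256: Sun/Tue  2257: Mon/Thu  2258: Tue/Fri  2259: Wed/Sat ✓  2260: Fri/Sun  2261: Sat/Tue  2262: Sun/Wed  2263: Mon/Thu  2264: Wed/Fri  2265: Thu/Sun  2266: Fri/Mon  2267: Sat/Tue  2268: Mon/Wed  2269: Tue/Fri
Both conditions hold in: 2225, 2231, 2242, 2253, 2259 — 5.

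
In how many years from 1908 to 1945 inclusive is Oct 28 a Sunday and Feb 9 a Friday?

4

Check each year's weekday for Oct 28 and Feb 9:
  1908: Wed/Sun  1909: Thu/Tue  1910: Fri/Wed  1911: Sat/Thu  1912: Mon/Fri  1913: Tue/Sun  1914: Wed/Mon  1915: Thu/Tue  1916: Sat/Wed  1917: Sun/Fri ✓  1918: Mon/Sat  1919: Tue/Sun  1920: Thu/Mon  1921: Fri/Wed  …(10 more)…  1932: Fri/Tue  1933: Sat/Thu  1934: Sun/Fri ✓  1935: Mon/Sat  1936: Wed/Sun  1937: Thu/Tue  1938: Fri/Wed  1939: Sat/Thu  1940: Mon/Fri  1941: Tue/Sun  1942: Wed/Mon  1943: Thu/Tue  1944: Sat/Wed  1945: Sun/Fri ✓
Both conditions hold in: 1917, 1923, 1934, 1945 — 4.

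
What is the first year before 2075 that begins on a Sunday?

2073

Jan 1 advances by 2 weekdays after a leap year and by 1 after a common year.
2075: Jan 1 is Tuesday.
2074: Monday
2073: Sunday
2073 begins on a Sunday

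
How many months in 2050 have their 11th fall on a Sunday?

Check the 11th of each month of 2050: Jan 11: Tue, Feb 11: Fri, Mar 11: Fri, Apr 11: Mon, May 11: Wed, Jun 11: Sat, Jul 11: Mon, Aug 11: Thu, Sep 11: Sun, Oct 11: Tue, Nov 11: Fri, Dec 11: Sun.
Sunday occurs in September, December — 2 months.

2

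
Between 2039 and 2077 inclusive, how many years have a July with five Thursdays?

July has 31 days; it has five Thursdays when Thursday falls among the first (month-length − 28) days — i.e. when July 1 is one of Thursday/Wednesday/Tuesday.
July 1 by year: 2039:Fri 2040:Sun 2041:Mon 2042:Tue✓ 2043:Wed✓ 2044:Fri 2045:Sat 2046:Sun 2047:Mon 2048:Wed✓ 2049:Thu✓ 2050:Fri 2051:Sat 2052:Mon 2053:Tue✓ …(9 more)… 2063:Sun 2064:Tue✓ 2065:Wed✓ 2066:Thu✓ 2067:Fri 2068:Sun 2069:Mon 2070:Tue✓ 2071:Wed✓ 2072:Fri 2073:Sat 2074:Sun 2075:Mon 2076:Wed✓ 2077:Thu✓
Years with five Thursdays: 2042, 2043, 2048, 2049, 2053, 2054, 2055, 2059, 2060, 2064, 2065, 2066, 2070, 2071, 2076, 2077 → 16.

16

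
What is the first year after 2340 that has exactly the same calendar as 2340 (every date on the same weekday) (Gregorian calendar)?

Two years share a calendar iff Jan 1 falls on the same weekday and both are leap or both are common. 2340: Jan 1 is Monday, leap year.
2341: Jan 1 Wednesday, common
2342: Jan 1 Thursday, common
2343: Jan 1 Friday, common
2344: Jan 1 Saturday, leap
2345: Jan 1 Monday, common
2346: Jan 1 Tuesday, common
2347: Jan 1 Wednesday, common
2348: Jan 1 Thursday, leap
2349: Jan 1 Saturday, common
2350: Jan 1 Sunday, common
2351: Jan 1 Monday, common
2352: Jan 1 Tuesday, leap
2353: Jan 1 Thursday, common
2354: Jan 1 Friday, common
2355: Jan 1 Saturday, common
2356: Jan 1 Sunday, leap
2357: Jan 1 Tuesday, common
2358: Jan 1 Wednesday, common
2359: Jan 1 Thursday, common
2360: Jan 1 Friday, leap
2361: Jan 1 Sunday, common
2362: Jan 1 Monday, common
2363: Jan 1 Tuesday, common
2364: Jan 1 Wednesday, leap
2365: Jan 1 Friday, common
2366: Jan 1 Saturday, common
2367: Jan 1 Sunday, common
2368: Jan 1 Monday, leap
2368 matches on both conditions.

2368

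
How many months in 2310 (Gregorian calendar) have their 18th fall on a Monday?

Check the 18th of each month of 2310: Jan 18: Tue, Feb 18: Fri, Mar 18: Fri, Apr 18: Mon, May 18: Wed, Jun 18: Sat, Jul 18: Mon, Aug 18: Thu, Sep 18: Sun, Oct 18: Tue, Nov 18: Fri, Dec 18: Sun.
Monday occurs in April, July — 2 months.

2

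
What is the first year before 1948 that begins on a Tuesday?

1946

Jan 1 advances by 2 weekdays after a leap year and by 1 after a common year.
1948: Jan 1 is Thursday (leap).
1947: Wednesday
1946: Tuesday
1946 begins on a Tuesday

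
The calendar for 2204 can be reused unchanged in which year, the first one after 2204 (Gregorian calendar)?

Two years share a calendar iff Jan 1 falls on the same weekday and both are leap or both are common. 2204: Jan 1 is Sunday, leap year.
2205: Jan 1 Tuesday, common
2206: Jan 1 Wednesday, common
2207: Jan 1 Thursday, common
2208: Jan 1 Friday, leap
2209: Jan 1 Sunday, common
2210: Jan 1 Monday, common
2211: Jan 1 Tuesday, common
2212: Jan 1 Wednesday, leap
2213: Jan 1 Friday, common
2214: Jan 1 Saturday, common
2215: Jan 1 Sunday, common
2216: Jan 1 Monday, leap
2217: Jan 1 Wednesday, common
2218: Jan 1 Thursday, common
2219: Jan 1 Friday, common
2220: Jan 1 Saturday, leap
2221: Jan 1 Monday, common
2222: Jan 1 Tuesday, common
2223: Jan 1 Wednesday, common
2224: Jan 1 Thursday, leap
2225: Jan 1 Saturday, common
2226: Jan 1 Sunday, common
2227: Jan 1 Monday, common
2228: Jan 1 Tuesday, leap
2229: Jan 1 Thursday, common
2230: Jan 1 Friday, common
2231: Jan 1 Saturday, common
2232: Jan 1 Sunday, leap
2232 matches on both conditions.

2232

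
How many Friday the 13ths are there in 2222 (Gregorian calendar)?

Check the 13th of each month of 2222: Jan 13: Sun, Feb 13: Wed, Mar 13: Wed, Apr 13: Sat, May 13: Mon, Jun 13: Thu, Jul 13: Sat, Aug 13: Tue, Sep 13: Fri, Oct 13: Sun, Nov 13: Wed, Dec 13: Fri.
Friday occurs in September, December — 2 months.

2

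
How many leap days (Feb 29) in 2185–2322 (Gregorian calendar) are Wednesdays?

5

Leap years in 2185–2322: 32 of them.
Feb 29 weekday advances by 5 (mod 7) from one leap year to the next four years later (or differs when a century non-leap intervenes).
Leap-day weekdays: 2188:Fri 2192:Wed✓ 2196:Mon 2204:Wed✓ 2208:Mon 2212:Sat 2216:Thu 2220:Tue 2224:Sun 2228:Fri 2232:Wed✓ 2236:Mon 2240:Sat …(6 more)… 2268:Sat 2272:Thu 2276:Tue 2280:Sun 2284:Fri 2288:Wed✓ 2292:Mon 2296:Sat 2304:Mon 2308:Sat 2312:Thu 2316:Tue 2320:Sun
Wednesday: 2192, 2204, 2232, 2260, 2288 → 5.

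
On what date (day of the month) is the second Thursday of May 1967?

11

May 1, 1967 is a Monday, so the first Thursday is the 4th.
The second Thursday is 4 + 7 = 11.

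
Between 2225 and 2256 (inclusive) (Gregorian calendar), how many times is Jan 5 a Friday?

5

Track Jan 5's weekday year by year (advancing +1, or +2 across a Feb 29):
  2225: Wed  2226: Thu (+1)  2227: Fri (+1) ✓  2228: Sat (+1)  2229: Mon (+2)
  2230: Tue (+1)  2231: Wed (+1)  2232: Thu (+1)  2233: Sat (+2)  2234: Sun (+1)
  2235: Mon (+1)  2236: Tue (+1)  2237: Thu (+2)  2238: Fri (+1) ✓  … (4 more years) …
  2243: Thu (+1)  2244: Fri (+1) ✓  2245: Sun (+2)  2246: Mon (+1)  2247: Tue (+1)
  2248: Wed (+1)  2249: Fri (+2) ✓  2250: Sat (+1)  2251: Sun (+1)  2252: Mon (+1)
  2253: Wed (+2)  2254: Thu (+1)  2255: Fri (+1) ✓  2256: Sat (+1)
Friday years: 2227, 2238, 2244, 2249, 2255 — 5 in total.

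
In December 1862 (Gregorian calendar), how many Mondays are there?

December 1862 has 31 days and begins on Monday.
The first Monday is December 1.
Mondays fall on 1, 8, 15, 22, 29 — that's 5.

5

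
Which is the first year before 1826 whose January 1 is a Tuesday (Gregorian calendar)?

1822

Jan 1 advances by 2 weekdays after a leap year and by 1 after a common year.
1826: Jan 1 is Sunday.
1825: Saturday
1824: Thursday (leap)
1823: Wednesday
1822: Tuesday
1822 begins on a Tuesday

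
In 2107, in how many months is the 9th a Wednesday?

Check the 9th of each month of 2107: Jan 9: Sun, Feb 9: Wed, Mar 9: Wed, Apr 9: Sat, May 9: Mon, Jun 9: Thu, Jul 9: Sat, Aug 9: Tue, Sep 9: Fri, Oct 9: Sun, Nov 9: Wed, Dec 9: Fri.
Wednesday occurs in February, March, November — 3 months.

3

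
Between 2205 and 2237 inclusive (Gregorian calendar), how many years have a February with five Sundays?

1

February has 28 days (29 in leap years); it has five Sundays when Sunday falls among the first (month-length − 28) days — i.e. when February 1 is Sunday in a leap year (never in a common year).
February 1 by year: 2205:Fri 2206:Sat 2207:Sun 2208:Mon 2209:Wed 2210:Thu 2211:Fri 2212:Sat 2213:Mon 2214:Tue 2215:Wed 2216:Thu 2217:Sat 2218:Sun 2219:Mon …(3 more)… 2223:Sat 2224:Sun✓ 2225:Tue 2226:Wed 2227:Thu 2228:Fri 2229:Sun 2230:Mon 2231:Tue 2232:Wed 2233:Fri 2234:Sat 2235:Sun 2236:Mon 2237:Wed
Years with five Sundays: 2224 → 1.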